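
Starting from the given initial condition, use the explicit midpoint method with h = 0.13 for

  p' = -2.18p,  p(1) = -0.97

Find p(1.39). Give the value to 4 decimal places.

Midpoint: k1 = f(t_n, p_n); k2 = f(t_n + h/2, p_n + (h/2)·k1); p_{n+1} = p_n + h·k2.
t=1.000000, p=-0.970000:
  k1 = f(1.000000, -0.970000) = 2.114600
  k2 = f(1.065000, -0.832551) = 1.814961
  p ← -0.970000 + 0.13·1.814961 = -0.734055
t=1.130000, p=-0.734055:
  k1 = f(1.130000, -0.734055) = 1.600240
  k2 = f(1.195000, -0.630039) = 1.373486
  p ← -0.734055 + 0.13·1.373486 = -0.555502
t=1.260000, p=-0.555502:
  k1 = f(1.260000, -0.555502) = 1.210994
  k2 = f(1.325000, -0.476787) = 1.039396
  p ← -0.555502 + 0.13·1.039396 = -0.420380
p(1.39) ≈ -0.4204

-0.4204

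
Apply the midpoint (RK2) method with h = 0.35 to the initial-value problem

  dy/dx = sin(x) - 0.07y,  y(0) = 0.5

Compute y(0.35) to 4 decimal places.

Midpoint: k1 = f(x_n, y_n); k2 = f(x_n + h/2, y_n + (h/2)·k1); y_{n+1} = y_n + h·k2.
x=0.000000, y=0.500000:
  k1 = f(0.000000, 0.500000) = -0.035000
  k2 = f(0.175000, 0.493875) = 0.139537
  y ← 0.500000 + 0.35·0.139537 = 0.548838
y(0.35) ≈ 0.5488

0.5488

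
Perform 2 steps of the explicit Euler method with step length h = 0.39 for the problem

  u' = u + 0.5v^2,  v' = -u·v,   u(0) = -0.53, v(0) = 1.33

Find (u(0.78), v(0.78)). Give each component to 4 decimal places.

Euler on (u,v): u_{n+1} = u_n + h·u', v_{n+1} = v_n + h·v'.
0.000000: (-0.530000, 1.330000); f=(0.354450, 0.704900) → (-0.391765, 1.604911)
0.390000: (-0.391765, 1.604911); f=(0.896105, 0.628747) → (-0.042283, 1.850122)
(u(0.78), v(0.78)) ≈ (-0.0423, 1.8501)

-0.0423, 1.8501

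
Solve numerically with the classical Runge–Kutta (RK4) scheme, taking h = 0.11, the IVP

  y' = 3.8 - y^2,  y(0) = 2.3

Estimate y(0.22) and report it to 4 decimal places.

2.0908

RK4: k1 = f(t_n, y_n); k2 = f(t_n + h/2, y_n + (h/2)·k1); k3 = f(t_n + h/2, y_n + (h/2)·k2); k4 = f(t_n + h, y_n + h·k3); y_{n+1} = y_n + (h/6)·(k1 + 2k2 + 2k3 + k4).
t=0.000000, y=2.300000:
  k1 = f(0.000000, 2.300000) = -1.490000
  k2 = f(0.055000, 2.218050) = -1.119746
  k3 = f(0.055000, 2.238414) = -1.210497
  k4 = f(0.110000, 2.166845) = -0.895219
  y ← 2.300000 + (0.11/6)·(k1 + 2k2 + 2k3 + k4) = 2.170829
t=0.110000, y=2.170829:
  k1 = f(0.110000, 2.170829) = -0.912497
  k2 = f(0.165000, 2.120641) = -0.697120
  k3 = f(0.165000, 2.132487) = -0.747501
  k4 = f(0.220000, 2.088604) = -0.562265
  y ← 2.170829 + (0.11/6)·(k1 + 2k2 + 2k3 + k4) = 2.090822
y(0.22) ≈ 2.0908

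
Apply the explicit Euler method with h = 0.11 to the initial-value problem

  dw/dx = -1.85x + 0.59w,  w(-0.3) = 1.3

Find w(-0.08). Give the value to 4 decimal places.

1.5779

Euler: w_{n+1} = w_n + h·f(x_n, w_n).
x=-0.300000, w=1.300000: f=1.322000 → w ← 1.300000 + 0.11·1.322000 = 1.445420
x=-0.190000, w=1.445420: f=1.204298 → w ← 1.445420 + 0.11·1.204298 = 1.577893
w(-0.08) ≈ 1.5779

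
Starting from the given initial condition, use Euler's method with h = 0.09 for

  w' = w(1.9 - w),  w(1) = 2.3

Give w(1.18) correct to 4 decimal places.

Euler: w_{n+1} = w_n + h·f(t_n, w_n).
t=1.000000, w=2.300000: f=-0.920000 → w ← 2.300000 + 0.09·(-0.920000) = 2.217200
t=1.090000, w=2.217200: f=-0.703296 → w ← 2.217200 + 0.09·(-0.703296) = 2.153903
w(1.18) ≈ 2.1539

2.1539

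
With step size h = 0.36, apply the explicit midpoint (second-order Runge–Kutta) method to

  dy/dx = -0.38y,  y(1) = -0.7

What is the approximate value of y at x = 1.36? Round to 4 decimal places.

-0.6108

Midpoint: k1 = f(x_n, y_n); k2 = f(x_n + h/2, y_n + (h/2)·k1); y_{n+1} = y_n + h·k2.
x=1.000000, y=-0.700000:
  k1 = f(1.000000, -0.700000) = 0.266000
  k2 = f(1.180000, -0.652120) = 0.247806
  y ← -0.700000 + 0.36·0.247806 = -0.610790
y(1.36) ≈ -0.6108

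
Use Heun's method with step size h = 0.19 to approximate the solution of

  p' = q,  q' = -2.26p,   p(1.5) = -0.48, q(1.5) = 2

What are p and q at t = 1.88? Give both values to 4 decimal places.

Heun on (p,q): k1 = f(t_n, state_n); k2 = f(t_n + h, state_n + h·k1); state_{n+1} = state_n + (h/2)·(k1 + k2).
1.500000: (-0.480000, 2.000000)
  k1 = (2.000000, 1.084800)
  predictor → (-0.100000, 2.206112)
  k2 = (2.206112, 0.226000)
  → (-0.080419, 2.124526)
1.690000: (-0.080419, 2.124526)
  k1 = (2.124526, 0.181748)
  predictor → (0.323241, 2.159058)
  k2 = (2.159058, -0.730524)
  → (0.326521, 2.072392)
(p(1.88), q(1.88)) ≈ (0.3265, 2.0724)

0.3265, 2.0724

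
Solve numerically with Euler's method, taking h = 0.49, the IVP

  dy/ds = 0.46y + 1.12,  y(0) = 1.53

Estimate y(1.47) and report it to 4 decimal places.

4.8607

Euler: y_{n+1} = y_n + h·f(s_n, y_n).
s=0.000000, y=1.530000: f=1.823800 → y ← 1.530000 + 0.49·1.823800 = 2.423662
s=0.490000, y=2.423662: f=2.234885 → y ← 2.423662 + 0.49·2.234885 = 3.518755
s=0.980000, y=3.518755: f=2.738627 → y ← 3.518755 + 0.49·2.738627 = 4.860683
y(1.47) ≈ 4.8607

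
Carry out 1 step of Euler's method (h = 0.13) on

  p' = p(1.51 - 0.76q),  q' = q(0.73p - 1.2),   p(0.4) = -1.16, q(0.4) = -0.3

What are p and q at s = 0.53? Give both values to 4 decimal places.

Euler on (p,q): p_{n+1} = p_n + h·p', q_{n+1} = q_n + h·q'.
0.400000: (-1.160000, -0.300000); f=(-2.016080, 0.614040) → (-1.422090, -0.220175)
(p(0.53), q(0.53)) ≈ (-1.4221, -0.2202)

-1.4221, -0.2202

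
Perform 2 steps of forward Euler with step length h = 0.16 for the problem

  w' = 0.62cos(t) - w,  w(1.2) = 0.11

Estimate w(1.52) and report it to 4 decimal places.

0.1286

Euler: w_{n+1} = w_n + h·f(t_n, w_n).
t=1.200000, w=0.110000: f=0.114662 → w ← 0.110000 + 0.16·0.114662 = 0.128346
t=1.360000, w=0.128346: f=0.001382 → w ← 0.128346 + 0.16·0.001382 = 0.128567
w(1.52) ≈ 0.1286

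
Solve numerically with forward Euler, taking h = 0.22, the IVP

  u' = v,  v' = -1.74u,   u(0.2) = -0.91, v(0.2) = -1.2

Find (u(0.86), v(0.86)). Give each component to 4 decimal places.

-1.4499, 0.1189

Euler on (u,v): u_{n+1} = u_n + h·u', v_{n+1} = v_n + h·v'.
0.200000: (-0.910000, -1.200000); f=(-1.200000, 1.583400) → (-1.174000, -0.851652)
0.420000: (-1.174000, -0.851652); f=(-0.851652, 2.042760) → (-1.361363, -0.402245)
0.640000: (-1.361363, -0.402245); f=(-0.402245, 2.368772) → (-1.449857, 0.118885)
(u(0.86), v(0.86)) ≈ (-1.4499, 0.1189)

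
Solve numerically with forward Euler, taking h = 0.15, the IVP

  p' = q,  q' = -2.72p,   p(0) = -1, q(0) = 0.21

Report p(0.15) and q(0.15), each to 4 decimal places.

-0.9685, 0.6180

Euler on (p,q): p_{n+1} = p_n + h·p', q_{n+1} = q_n + h·q'.
0.000000: (-1.000000, 0.210000); f=(0.210000, 2.720000) → (-0.968500, 0.618000)
(p(0.15), q(0.15)) ≈ (-0.9685, 0.6180)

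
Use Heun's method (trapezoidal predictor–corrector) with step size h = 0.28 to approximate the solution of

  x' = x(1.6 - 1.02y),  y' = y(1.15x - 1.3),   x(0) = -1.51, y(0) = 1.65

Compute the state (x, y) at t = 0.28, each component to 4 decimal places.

-1.7708, 0.8449

Heun on (x,y): k1 = f(t_n, state_n); k2 = f(t_n + h, state_n + h·k1); state_{n+1} = state_n + (h/2)·(k1 + k2).
0.000000: (-1.510000, 1.650000)
  k1 = (0.125330, -5.010225)
  predictor → (-1.474908, 0.247137)
  k2 = (-1.988058, -0.740458)
  → (-1.770782, 0.844904)
(x(0.28), y(0.28)) ≈ (-1.7708, 0.8449)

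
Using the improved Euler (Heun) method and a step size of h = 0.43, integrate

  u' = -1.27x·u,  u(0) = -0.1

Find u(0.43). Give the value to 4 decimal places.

Heun: k1 = f(x_n, u_n); k2 = f(x_n + h, u_n + h·k1); u_{n+1} = u_n + (h/2)·(k1 + k2).
x=0.000000, u=-0.100000:
  k1 = f(0.000000, -0.100000) = 0.000000
  k2 = f(0.430000, -0.100000) = 0.054610
  u ← -0.100000 + (0.43/2)·(0.000000 + 0.054610) = -0.088259
u(0.43) ≈ -0.0883

-0.0883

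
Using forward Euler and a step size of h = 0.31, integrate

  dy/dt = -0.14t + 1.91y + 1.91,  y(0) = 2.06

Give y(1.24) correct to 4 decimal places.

18.5436

Euler: y_{n+1} = y_n + h·f(t_n, y_n).
t=0.000000, y=2.060000: f=5.844600 → y ← 2.060000 + 0.31·5.844600 = 3.871826
t=0.310000, y=3.871826: f=9.261788 → y ← 3.871826 + 0.31·9.261788 = 6.742980
t=0.620000, y=6.742980: f=14.702292 → y ← 6.742980 + 0.31·14.702292 = 11.300691
t=0.930000, y=11.300691: f=23.364119 → y ← 11.300691 + 0.31·23.364119 = 18.543568
y(1.24) ≈ 18.5436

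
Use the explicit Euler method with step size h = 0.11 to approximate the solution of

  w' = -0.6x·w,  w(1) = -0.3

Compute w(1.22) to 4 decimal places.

-0.2597

Euler: w_{n+1} = w_n + h·f(x_n, w_n).
x=1.000000, w=-0.300000: f=0.180000 → w ← -0.300000 + 0.11·0.180000 = -0.280200
x=1.110000, w=-0.280200: f=0.186613 → w ← -0.280200 + 0.11·0.186613 = -0.259673
w(1.22) ≈ -0.2597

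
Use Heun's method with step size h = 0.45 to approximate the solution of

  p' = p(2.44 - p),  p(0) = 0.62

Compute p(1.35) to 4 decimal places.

Heun: k1 = f(x_n, p_n); k2 = f(x_n + h, p_n + h·k1); p_{n+1} = p_n + (h/2)·(k1 + k2).
x=0.000000, p=0.620000:
  k1 = f(0.000000, 0.620000) = 1.128400
  k2 = f(0.450000, 1.127780) = 1.479895
  p ← 0.620000 + (0.45/2)·(1.128400 + 1.479895) = 1.206866
x=0.450000, p=1.206866:
  k1 = f(0.450000, 1.206866) = 1.488228
  k2 = f(0.900000, 1.876569) = 1.057317
  p ← 1.206866 + (0.45/2)·(1.488228 + 1.057317) = 1.779614
x=0.900000, p=1.779614:
  k1 = f(0.900000, 1.779614) = 1.175232
  k2 = f(1.350000, 2.308469) = 0.303636
  p ← 1.779614 + (0.45/2)·(1.175232 + 0.303636) = 2.112359
p(1.35) ≈ 2.1124

2.1124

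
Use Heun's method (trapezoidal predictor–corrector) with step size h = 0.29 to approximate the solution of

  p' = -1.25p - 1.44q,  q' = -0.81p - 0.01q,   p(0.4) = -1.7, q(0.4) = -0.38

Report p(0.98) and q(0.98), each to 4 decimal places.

-0.8401, 0.1462

Heun on (p,q): k1 = f(x_n, state_n); k2 = f(x_n + h, state_n + h·k1); state_{n+1} = state_n + (h/2)·(k1 + k2).
0.400000: (-1.700000, -0.380000)
  k1 = (2.672200, 1.380800)
  predictor → (-0.925062, 0.020432)
  k2 = (1.126905, 0.749096)
  → (-1.149130, -0.071165)
0.690000: (-1.149130, -0.071165)
  k1 = (1.538890, 0.931507)
  predictor → (-0.702852, 0.198972)
  k2 = (0.592045, 0.567320)
  → (-0.840144, 0.146165)
(p(0.98), q(0.98)) ≈ (-0.8401, 0.1462)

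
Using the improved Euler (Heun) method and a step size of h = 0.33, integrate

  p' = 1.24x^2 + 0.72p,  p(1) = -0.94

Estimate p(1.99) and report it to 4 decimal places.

Heun: k1 = f(x_n, p_n); k2 = f(x_n + h, p_n + h·k1); p_{n+1} = p_n + (h/2)·(k1 + k2).
x=1.000000, p=-0.940000:
  k1 = f(1.000000, -0.940000) = 0.563200
  k2 = f(1.330000, -0.754144) = 1.650452
  p ← -0.940000 + (0.33/2)·(0.563200 + 1.650452) = -0.574747
x=1.330000, p=-0.574747:
  k1 = f(1.330000, -0.574747) = 1.779618
  k2 = f(1.660000, 0.012527) = 3.425963
  p ← -0.574747 + (0.33/2)·(1.779618 + 3.425963) = 0.284173
x=1.660000, p=0.284173:
  k1 = f(1.660000, 0.284173) = 3.621549
  k2 = f(1.990000, 1.479285) = 5.975609
  p ← 0.284173 + (0.33/2)·(3.621549 + 5.975609) = 1.867705
p(1.99) ≈ 1.8677

1.8677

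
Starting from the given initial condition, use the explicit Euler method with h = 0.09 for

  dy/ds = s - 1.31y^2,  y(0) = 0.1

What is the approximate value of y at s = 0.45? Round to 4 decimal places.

0.1732

Euler: y_{n+1} = y_n + h·f(s_n, y_n).
s=0.000000, y=0.100000: f=-0.013100 → y ← 0.100000 + 0.09·(-0.013100) = 0.098821
s=0.090000, y=0.098821: f=0.077207 → y ← 0.098821 + 0.09·0.077207 = 0.105770
s=0.180000, y=0.105770: f=0.165345 → y ← 0.105770 + 0.09·0.165345 = 0.120651
s=0.270000, y=0.120651: f=0.250931 → y ← 0.120651 + 0.09·0.250931 = 0.143234
s=0.360000, y=0.143234: f=0.333124 → y ← 0.143234 + 0.09·0.333124 = 0.173216
y(0.45) ≈ 0.1732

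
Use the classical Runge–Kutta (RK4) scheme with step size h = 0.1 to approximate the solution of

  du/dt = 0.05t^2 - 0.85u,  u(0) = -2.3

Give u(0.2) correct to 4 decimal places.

-1.9403

RK4: k1 = f(t_n, u_n); k2 = f(t_n + h/2, u_n + (h/2)·k1); k3 = f(t_n + h/2, u_n + (h/2)·k2); k4 = f(t_n + h, u_n + h·k3); u_{n+1} = u_n + (h/6)·(k1 + 2k2 + 2k3 + k4).
t=0.000000, u=-2.300000:
  k1 = f(0.000000, -2.300000) = 1.955000
  k2 = f(0.050000, -2.202250) = 1.872037
  k3 = f(0.050000, -2.206398) = 1.875563
  k4 = f(0.100000, -2.112444) = 1.796077
  u ← -2.300000 + (0.1/6)·(k1 + 2k2 + 2k3 + k4) = -2.112562
t=0.100000, u=-2.112562:
  k1 = f(0.100000, -2.112562) = 1.796178
  k2 = f(0.150000, -2.022753) = 1.720465
  k3 = f(0.150000, -2.026539) = 1.723683
  k4 = f(0.200000, -1.940194) = 1.651165
  u ← -2.112562 + (0.1/6)·(k1 + 2k2 + 2k3 + k4) = -1.940301
u(0.2) ≈ -1.9403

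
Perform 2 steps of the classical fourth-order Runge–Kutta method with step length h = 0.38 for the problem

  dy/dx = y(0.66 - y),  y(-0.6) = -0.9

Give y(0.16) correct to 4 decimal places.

RK4: k1 = f(x_n, y_n); k2 = f(x_n + h/2, y_n + (h/2)·k1); k3 = f(x_n + h/2, y_n + (h/2)·k2); k4 = f(x_n + h, y_n + h·k3); y_{n+1} = y_n + (h/6)·(k1 + 2k2 + 2k3 + k4).
x=-0.600000, y=-0.900000:
  k1 = f(-0.600000, -0.900000) = -1.404000
  k2 = f(-0.410000, -1.166760) = -2.131390
  k3 = f(-0.410000, -1.304964) = -2.564208
  k4 = f(-0.220000, -1.874399) = -4.750475
  y ← -0.900000 + (0.38/6)·(k1 + 2k2 + 2k3 + k4) = -1.884559
x=-0.220000, y=-1.884559:
  k1 = f(-0.220000, -1.884559) = -4.795373
  k2 = f(-0.030000, -2.795680) = -9.660975
  k3 = f(-0.030000, -3.720145) = -16.294771
  k4 = f(0.160000, -8.076572) = -70.561555
  y ← -1.884559 + (0.38/6)·(k1 + 2k2 + 2k3 + k4) = -9.944892
y(0.16) ≈ -9.9449

-9.9449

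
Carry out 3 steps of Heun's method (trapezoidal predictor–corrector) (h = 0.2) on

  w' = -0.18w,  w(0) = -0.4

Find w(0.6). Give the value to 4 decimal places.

Heun: k1 = f(t_n, w_n); k2 = f(t_n + h, w_n + h·k1); w_{n+1} = w_n + (h/2)·(k1 + k2).
t=0.000000, w=-0.400000:
  k1 = f(0.000000, -0.400000) = 0.072000
  k2 = f(0.200000, -0.385600) = 0.069408
  w ← -0.400000 + (0.2/2)·(0.072000 + 0.069408) = -0.385859
t=0.200000, w=-0.385859:
  k1 = f(0.200000, -0.385859) = 0.069455
  k2 = f(0.400000, -0.371968) = 0.066954
  w ← -0.385859 + (0.2/2)·(0.069455 + 0.066954) = -0.372218
t=0.400000, w=-0.372218:
  k1 = f(0.400000, -0.372218) = 0.066999
  k2 = f(0.600000, -0.358818) = 0.064587
  w ← -0.372218 + (0.2/2)·(0.066999 + 0.064587) = -0.359060
w(0.6) ≈ -0.3591

-0.3591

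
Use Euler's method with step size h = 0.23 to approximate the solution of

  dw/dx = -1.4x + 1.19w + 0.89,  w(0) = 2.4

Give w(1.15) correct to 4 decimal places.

Euler: w_{n+1} = w_n + h·f(x_n, w_n).
x=0.000000, w=2.400000: f=3.746000 → w ← 2.400000 + 0.23·3.746000 = 3.261580
x=0.230000, w=3.261580: f=4.449280 → w ← 3.261580 + 0.23·4.449280 = 4.284914
x=0.460000, w=4.284914: f=5.345048 → w ← 4.284914 + 0.23·5.345048 = 5.514276
x=0.690000, w=5.514276: f=6.485988 → w ← 5.514276 + 0.23·6.485988 = 7.006053
x=0.920000, w=7.006053: f=7.939203 → w ← 7.006053 + 0.23·7.939203 = 8.832069
w(1.15) ≈ 8.8321

8.8321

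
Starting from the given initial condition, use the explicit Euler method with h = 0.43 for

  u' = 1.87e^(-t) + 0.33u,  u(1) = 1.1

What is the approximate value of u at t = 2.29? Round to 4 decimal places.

2.3685

Euler: u_{n+1} = u_n + h·f(t_n, u_n).
t=1.000000, u=1.100000: f=1.050935 → u ← 1.100000 + 0.43·1.050935 = 1.551902
t=1.430000, u=1.551902: f=0.959635 → u ← 1.551902 + 0.43·0.959635 = 1.964545
t=1.860000, u=1.964545: f=0.939408 → u ← 1.964545 + 0.43·0.939408 = 2.368490
u(2.29) ≈ 2.3685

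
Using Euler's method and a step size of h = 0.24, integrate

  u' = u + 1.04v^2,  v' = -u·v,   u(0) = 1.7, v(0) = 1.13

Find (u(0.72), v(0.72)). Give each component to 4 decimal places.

Euler on (u,v): u_{n+1} = u_n + h·u', v_{n+1} = v_n + h·v'.
0.000000: (1.700000, 1.130000); f=(3.027976, -1.921000) → (2.426714, 0.668960)
0.240000: (2.426714, 0.668960); f=(2.892122, -1.623375) → (3.120824, 0.279350)
0.480000: (3.120824, 0.279350); f=(3.201981, -0.871802) → (3.889299, 0.070118)
(u(0.72), v(0.72)) ≈ (3.8893, 0.0701)

3.8893, 0.0701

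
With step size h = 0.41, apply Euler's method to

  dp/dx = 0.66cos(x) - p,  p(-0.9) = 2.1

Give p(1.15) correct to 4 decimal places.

0.6643

Euler: p_{n+1} = p_n + h·f(x_n, p_n).
x=-0.900000, p=2.100000: f=-1.689737 → p ← 2.100000 + 0.41·(-1.689737) = 1.407208
x=-0.490000, p=1.407208: f=-0.824868 → p ← 1.407208 + 0.41·(-0.824868) = 1.069012
x=-0.080000, p=1.069012: f=-0.411123 → p ← 1.069012 + 0.41·(-0.411123) = 0.900451
x=0.330000, p=0.900451: f=-0.276064 → p ← 0.900451 + 0.41·(-0.276064) = 0.787265
x=0.740000, p=0.787265: f=-0.299876 → p ← 0.787265 + 0.41·(-0.299876) = 0.664316
p(1.15) ≈ 0.6643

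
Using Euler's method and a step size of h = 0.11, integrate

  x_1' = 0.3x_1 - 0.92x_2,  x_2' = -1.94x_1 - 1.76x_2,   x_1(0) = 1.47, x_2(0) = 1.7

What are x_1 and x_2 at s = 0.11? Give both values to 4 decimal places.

1.3465, 1.0572

Euler on (x_1,x_2): x_1_{n+1} = x_1_n + h·x_1', x_2_{n+1} = x_2_n + h·x_2'.
0.000000: (1.470000, 1.700000); f=(-1.123000, -5.843800) → (1.346470, 1.057182)
(x_1(0.11), x_2(0.11)) ≈ (1.3465, 1.0572)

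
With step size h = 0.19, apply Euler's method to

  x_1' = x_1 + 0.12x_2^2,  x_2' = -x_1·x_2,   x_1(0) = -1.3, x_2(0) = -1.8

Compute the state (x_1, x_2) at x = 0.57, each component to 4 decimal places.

Euler on (x_1,x_2): x_1_{n+1} = x_1_n + h·x_1', x_2_{n+1} = x_2_n + h·x_2'.
0.000000: (-1.300000, -1.800000); f=(-0.911200, -2.340000) → (-1.473128, -2.244600)
0.190000: (-1.473128, -2.244600); f=(-0.868541, -3.306583) → (-1.638151, -2.872851)
0.380000: (-1.638151, -2.872851); f=(-0.647758, -4.706163) → (-1.761225, -3.767022)
(x_1(0.57), x_2(0.57)) ≈ (-1.7612, -3.7670)

-1.7612, -3.7670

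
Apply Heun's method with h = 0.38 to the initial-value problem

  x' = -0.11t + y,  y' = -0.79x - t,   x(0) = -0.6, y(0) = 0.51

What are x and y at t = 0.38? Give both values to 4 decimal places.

Heun on (x,y): k1 = f(t_n, state_n); k2 = f(t_n + h, state_n + h·k1); state_{n+1} = state_n + (h/2)·(k1 + k2).
0.000000: (-0.600000, 0.510000)
  k1 = (0.510000, 0.474000)
  predictor → (-0.406200, 0.690120)
  k2 = (0.648320, -0.059102)
  → (-0.379919, 0.588831)
(x(0.38), y(0.38)) ≈ (-0.3799, 0.5888)

-0.3799, 0.5888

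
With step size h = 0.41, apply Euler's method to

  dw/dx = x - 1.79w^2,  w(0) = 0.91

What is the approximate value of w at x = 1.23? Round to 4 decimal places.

0.6201

Euler: w_{n+1} = w_n + h·f(x_n, w_n).
x=0.000000, w=0.910000: f=-1.482299 → w ← 0.910000 + 0.41·(-1.482299) = 0.302257
x=0.410000, w=0.302257: f=0.246466 → w ← 0.302257 + 0.41·0.246466 = 0.403309
x=0.820000, w=0.403309: f=0.528842 → w ← 0.403309 + 0.41·0.528842 = 0.620134
w(1.23) ≈ 0.6201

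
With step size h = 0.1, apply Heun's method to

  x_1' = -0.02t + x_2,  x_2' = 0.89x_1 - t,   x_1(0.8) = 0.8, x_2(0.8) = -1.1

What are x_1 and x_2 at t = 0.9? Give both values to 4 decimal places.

Heun on (x_1,x_2): k1 = f(t_n, state_n); k2 = f(t_n + h, state_n + h·k1); state_{n+1} = state_n + (h/2)·(k1 + k2).
0.800000: (0.800000, -1.100000)
  k1 = (-1.116000, -0.088000)
  predictor → (0.688400, -1.108800)
  k2 = (-1.126800, -0.287324)
  → (0.687860, -1.118766)
(x_1(0.9), x_2(0.9)) ≈ (0.6879, -1.1188)

0.6879, -1.1188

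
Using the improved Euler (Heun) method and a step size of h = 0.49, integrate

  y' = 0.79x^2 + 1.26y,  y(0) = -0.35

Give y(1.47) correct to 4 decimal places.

Heun: k1 = f(x_n, y_n); k2 = f(x_n + h, y_n + h·k1); y_{n+1} = y_n + (h/2)·(k1 + k2).
x=0.000000, y=-0.350000:
  k1 = f(0.000000, -0.350000) = -0.441000
  k2 = f(0.490000, -0.566090) = -0.523594
  y ← -0.350000 + (0.49/2)·(-0.441000 + (-0.523594)) = -0.586326
x=0.490000, y=-0.586326:
  k1 = f(0.490000, -0.586326) = -0.549091
  k2 = f(0.980000, -0.855380) = -0.319063
  y ← -0.586326 + (0.49/2)·(-0.549091 + (-0.319063)) = -0.799023
x=0.980000, y=-0.799023:
  k1 = f(0.980000, -0.799023) = -0.248054
  k2 = f(1.470000, -0.920570) = 0.547193
  y ← -0.799023 + (0.49/2)·(-0.248054 + 0.547193) = -0.725734
y(1.47) ≈ -0.7257

-0.7257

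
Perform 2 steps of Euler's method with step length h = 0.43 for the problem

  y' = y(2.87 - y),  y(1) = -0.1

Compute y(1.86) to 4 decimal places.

Euler: y_{n+1} = y_n + h·f(t_n, y_n).
t=1.000000, y=-0.100000: f=-0.297000 → y ← -0.100000 + 0.43·(-0.297000) = -0.227710
t=1.430000, y=-0.227710: f=-0.705380 → y ← -0.227710 + 0.43·(-0.705380) = -0.531023
y(1.86) ≈ -0.5310

-0.5310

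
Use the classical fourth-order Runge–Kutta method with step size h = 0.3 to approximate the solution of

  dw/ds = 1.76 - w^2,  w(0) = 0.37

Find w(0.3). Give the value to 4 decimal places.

0.7883

RK4: k1 = f(s_n, w_n); k2 = f(s_n + h/2, w_n + (h/2)·k1); k3 = f(s_n + h/2, w_n + (h/2)·k2); k4 = f(s_n + h, w_n + h·k3); w_{n+1} = w_n + (h/6)·(k1 + 2k2 + 2k3 + k4).
s=0.000000, w=0.370000:
  k1 = f(0.000000, 0.370000) = 1.623100
  k2 = f(0.150000, 0.613465) = 1.383661
  k3 = f(0.150000, 0.577549) = 1.426437
  k4 = f(0.300000, 0.797931) = 1.123306
  w ← 0.370000 + (0.3/6)·(k1 + 2k2 + 2k3 + k4) = 0.788330
w(0.3) ≈ 0.7883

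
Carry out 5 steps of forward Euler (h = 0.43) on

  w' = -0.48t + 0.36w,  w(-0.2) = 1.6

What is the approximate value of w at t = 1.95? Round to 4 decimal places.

2.5310

Euler: w_{n+1} = w_n + h·f(t_n, w_n).
t=-0.200000, w=1.600000: f=0.672000 → w ← 1.600000 + 0.43·0.672000 = 1.888960
t=0.230000, w=1.888960: f=0.569626 → w ← 1.888960 + 0.43·0.569626 = 2.133899
t=0.660000, w=2.133899: f=0.451404 → w ← 2.133899 + 0.43·0.451404 = 2.328003
t=1.090000, w=2.328003: f=0.314881 → w ← 2.328003 + 0.43·0.314881 = 2.463401
t=1.520000, w=2.463401: f=0.157224 → w ← 2.463401 + 0.43·0.157224 = 2.531008
w(1.95) ≈ 2.5310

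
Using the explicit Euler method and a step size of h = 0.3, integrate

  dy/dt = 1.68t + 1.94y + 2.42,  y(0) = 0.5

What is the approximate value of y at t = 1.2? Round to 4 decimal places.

11.0082

Euler: y_{n+1} = y_n + h·f(t_n, y_n).
t=0.000000, y=0.500000: f=3.390000 → y ← 0.500000 + 0.3·3.390000 = 1.517000
t=0.300000, y=1.517000: f=5.866980 → y ← 1.517000 + 0.3·5.866980 = 3.277094
t=0.600000, y=3.277094: f=9.785562 → y ← 3.277094 + 0.3·9.785562 = 6.212763
t=0.900000, y=6.212763: f=15.984760 → y ← 6.212763 + 0.3·15.984760 = 11.008191
y(1.2) ≈ 11.0082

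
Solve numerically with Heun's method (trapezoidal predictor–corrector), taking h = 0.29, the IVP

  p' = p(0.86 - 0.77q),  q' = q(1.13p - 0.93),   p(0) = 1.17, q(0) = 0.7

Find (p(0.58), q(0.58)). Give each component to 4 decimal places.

1.3486, 0.9379

Heun on (p,q): k1 = f(x_n, state_n); k2 = f(x_n + h, state_n + h·k1); state_{n+1} = state_n + (h/2)·(k1 + k2).
0.000000: (1.170000, 0.700000)
  k1 = (0.375570, 0.274470)
  predictor → (1.278915, 0.779596)
  k2 = (0.332148, 0.401628)
  → (1.272619, 0.798034)
0.290000: (1.272619, 0.798034)
  k1 = (0.312445, 0.405449)
  predictor → (1.363228, 0.915614)
  k2 = (0.211269, 0.558935)
  → (1.348558, 0.937870)
(p(0.58), q(0.58)) ≈ (1.3486, 0.9379)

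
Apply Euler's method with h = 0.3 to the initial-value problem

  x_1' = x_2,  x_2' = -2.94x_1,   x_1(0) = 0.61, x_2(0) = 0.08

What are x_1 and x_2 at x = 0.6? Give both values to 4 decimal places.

0.4966, -1.0172

Euler on (x_1,x_2): x_1_{n+1} = x_1_n + h·x_1', x_2_{n+1} = x_2_n + h·x_2'.
0.000000: (0.610000, 0.080000); f=(0.080000, -1.793400) → (0.634000, -0.458020)
0.300000: (0.634000, -0.458020); f=(-0.458020, -1.863960) → (0.496594, -1.017208)
(x_1(0.6), x_2(0.6)) ≈ (0.4966, -1.0172)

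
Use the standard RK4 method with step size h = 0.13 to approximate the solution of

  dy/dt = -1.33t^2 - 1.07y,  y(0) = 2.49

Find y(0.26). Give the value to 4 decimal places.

1.8780

RK4: k1 = f(t_n, y_n); k2 = f(t_n + h/2, y_n + (h/2)·k1); k3 = f(t_n + h/2, y_n + (h/2)·k2); k4 = f(t_n + h, y_n + h·k3); y_{n+1} = y_n + (h/6)·(k1 + 2k2 + 2k3 + k4).
t=0.000000, y=2.490000:
  k1 = f(0.000000, 2.490000) = -2.664300
  k2 = f(0.065000, 2.316821) = -2.484617
  k3 = f(0.065000, 2.328500) = -2.497114
  k4 = f(0.130000, 2.165375) = -2.339428
  y ← 2.490000 + (0.13/6)·(k1 + 2k2 + 2k3 + k4) = 2.165711
t=0.130000, y=2.165711:
  k1 = f(0.130000, 2.165711) = -2.339788
  k2 = f(0.195000, 2.013625) = -2.205152
  k3 = f(0.195000, 2.022376) = -2.214516
  k4 = f(0.260000, 1.877824) = -2.099180
  y ← 2.165711 + (0.13/6)·(k1 + 2k2 + 2k3 + k4) = 1.878014
y(0.26) ≈ 1.8780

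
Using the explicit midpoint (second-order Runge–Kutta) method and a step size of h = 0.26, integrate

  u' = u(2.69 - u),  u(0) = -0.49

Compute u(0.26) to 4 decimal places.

Midpoint: k1 = f(s_n, u_n); k2 = f(s_n + h/2, u_n + (h/2)·k1); u_{n+1} = u_n + h·k2.
s=0.000000, u=-0.490000:
  k1 = f(0.000000, -0.490000) = -1.558200
  k2 = f(0.130000, -0.692566) = -2.342650
  u ← -0.490000 + 0.26·(-2.342650) = -1.099089
u(0.26) ≈ -1.0991

-1.0991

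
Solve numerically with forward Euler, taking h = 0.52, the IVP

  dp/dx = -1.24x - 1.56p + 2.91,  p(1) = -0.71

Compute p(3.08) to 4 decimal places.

Euler: p_{n+1} = p_n + h·f(x_n, p_n).
x=1.000000, p=-0.710000: f=2.777600 → p ← -0.710000 + 0.52·2.777600 = 0.734352
x=1.520000, p=0.734352: f=-0.120389 → p ← 0.734352 + 0.52·(-0.120389) = 0.671750
x=2.040000, p=0.671750: f=-0.667529 → p ← 0.671750 + 0.52·(-0.667529) = 0.324634
x=2.560000, p=0.324634: f=-0.770830 → p ← 0.324634 + 0.52·(-0.770830) = -0.076197
p(3.08) ≈ -0.0762

-0.0762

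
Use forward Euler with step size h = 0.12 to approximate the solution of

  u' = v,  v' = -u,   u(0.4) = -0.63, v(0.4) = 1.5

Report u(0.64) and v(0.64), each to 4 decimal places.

Euler on (u,v): u_{n+1} = u_n + h·u', v_{n+1} = v_n + h·v'.
0.400000: (-0.630000, 1.500000); f=(1.500000, 0.630000) → (-0.450000, 1.575600)
0.520000: (-0.450000, 1.575600); f=(1.575600, 0.450000) → (-0.260928, 1.629600)
(u(0.64), v(0.64)) ≈ (-0.2609, 1.6296)

-0.2609, 1.6296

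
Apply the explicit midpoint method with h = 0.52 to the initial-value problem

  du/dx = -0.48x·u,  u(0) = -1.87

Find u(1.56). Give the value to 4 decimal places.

-1.0264

Midpoint: k1 = f(x_n, u_n); k2 = f(x_n + h/2, u_n + (h/2)·k1); u_{n+1} = u_n + h·k2.
x=0.000000, u=-1.870000:
  k1 = f(0.000000, -1.870000) = 0.000000
  k2 = f(0.260000, -1.870000) = 0.233376
  u ← -1.870000 + 0.52·0.233376 = -1.748644
x=0.520000, u=-1.748644:
  k1 = f(0.520000, -1.748644) = 0.436462
  k2 = f(0.780000, -1.635164) = 0.612206
  u ← -1.748644 + 0.52·0.612206 = -1.430298
x=1.040000, u=-1.430298:
  k1 = f(1.040000, -1.430298) = 0.714005
  k2 = f(1.300000, -1.244656) = 0.776666
  u ← -1.430298 + 0.52·0.776666 = -1.026431
u(1.56) ≈ -1.0264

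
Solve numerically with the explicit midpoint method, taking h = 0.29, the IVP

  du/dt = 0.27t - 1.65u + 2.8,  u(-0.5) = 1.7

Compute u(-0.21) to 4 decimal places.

Midpoint: k1 = f(t_n, u_n); k2 = f(t_n + h/2, u_n + (h/2)·k1); u_{n+1} = u_n + h·k2.
t=-0.500000, u=1.700000:
  k1 = f(-0.500000, 1.700000) = -0.140000
  k2 = f(-0.355000, 1.679700) = -0.067355
  u ← 1.700000 + 0.29·(-0.067355) = 1.680467
u(-0.21) ≈ 1.6805

1.6805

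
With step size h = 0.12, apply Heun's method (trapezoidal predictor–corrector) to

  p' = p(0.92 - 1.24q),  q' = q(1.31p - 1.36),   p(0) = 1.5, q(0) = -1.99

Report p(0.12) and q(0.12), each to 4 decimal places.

Heun on (p,q): k1 = f(t_n, state_n); k2 = f(t_n + h, state_n + h·k1); state_{n+1} = state_n + (h/2)·(k1 + k2).
0.000000: (1.500000, -1.990000)
  k1 = (5.081400, -1.203950)
  predictor → (2.109768, -2.134474)
  k2 = (7.525010, -2.996366)
  → (2.256385, -2.242019)
(p(0.12), q(0.12)) ≈ (2.2564, -2.2420)

2.2564, -2.2420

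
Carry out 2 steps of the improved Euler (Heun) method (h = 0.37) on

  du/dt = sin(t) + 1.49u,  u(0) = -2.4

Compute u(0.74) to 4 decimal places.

-6.6202

Heun: k1 = f(t_n, u_n); k2 = f(t_n + h, u_n + h·k1); u_{n+1} = u_n + (h/2)·(k1 + k2).
t=0.000000, u=-2.400000:
  k1 = f(0.000000, -2.400000) = -3.576000
  k2 = f(0.370000, -3.723120) = -5.185833
  u ← -2.400000 + (0.37/2)·(-3.576000 + (-5.185833)) = -4.020939
t=0.370000, u=-4.020939:
  k1 = f(0.370000, -4.020939) = -5.629584
  k2 = f(0.740000, -6.103885) = -8.420501
  u ← -4.020939 + (0.37/2)·(-5.629584 + (-8.420501)) = -6.620205
u(0.74) ≈ -6.6202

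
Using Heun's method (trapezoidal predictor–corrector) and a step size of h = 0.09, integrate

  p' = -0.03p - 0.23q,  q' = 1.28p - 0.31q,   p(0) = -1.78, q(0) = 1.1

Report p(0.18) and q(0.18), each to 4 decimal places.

-1.8062, 0.6380

Heun on (p,q): k1 = f(t_n, state_n); k2 = f(t_n + h, state_n + h·k1); state_{n+1} = state_n + (h/2)·(k1 + k2).
0.000000: (-1.780000, 1.100000)
  k1 = (-0.199600, -2.619400)
  predictor → (-1.797964, 0.864254)
  k2 = (-0.144840, -2.569313)
  → (-1.795500, 0.866508)
0.090000: (-1.795500, 0.866508)
  k1 = (-0.145432, -2.566857)
  predictor → (-1.808589, 0.635491)
  k2 = (-0.091905, -2.511996)
  → (-1.806180, 0.637960)
(p(0.18), q(0.18)) ≈ (-1.8062, 0.6380)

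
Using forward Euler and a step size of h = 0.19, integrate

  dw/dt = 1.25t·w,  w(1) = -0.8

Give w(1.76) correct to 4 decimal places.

-2.3146

Euler: w_{n+1} = w_n + h·f(t_n, w_n).
t=1.000000, w=-0.800000: f=-1.000000 → w ← -0.800000 + 0.19·(-1.000000) = -0.990000
t=1.190000, w=-0.990000: f=-1.472625 → w ← -0.990000 + 0.19·(-1.472625) = -1.269799
t=1.380000, w=-1.269799: f=-2.190403 → w ← -1.269799 + 0.19·(-2.190403) = -1.685975
t=1.570000, w=-1.685975: f=-3.308727 → w ← -1.685975 + 0.19·(-3.308727) = -2.314633
w(1.76) ≈ -2.3146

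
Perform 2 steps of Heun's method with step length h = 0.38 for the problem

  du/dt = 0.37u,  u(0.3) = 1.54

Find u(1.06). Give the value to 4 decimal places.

Heun: k1 = f(t_n, u_n); k2 = f(t_n + h, u_n + h·k1); u_{n+1} = u_n + (h/2)·(k1 + k2).
t=0.300000, u=1.540000:
  k1 = f(0.300000, 1.540000) = 0.569800
  k2 = f(0.680000, 1.756524) = 0.649914
  u ← 1.540000 + (0.38/2)·(0.569800 + 0.649914) = 1.771746
t=0.680000, u=1.771746:
  k1 = f(0.680000, 1.771746) = 0.655546
  k2 = f(1.060000, 2.020853) = 0.747716
  u ← 1.771746 + (0.38/2)·(0.655546 + 0.747716) = 2.038365
u(1.06) ≈ 2.0384

2.0384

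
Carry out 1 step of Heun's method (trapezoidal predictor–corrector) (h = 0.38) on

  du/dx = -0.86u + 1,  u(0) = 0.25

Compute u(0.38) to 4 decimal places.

0.4996

Heun: k1 = f(x_n, u_n); k2 = f(x_n + h, u_n + h·k1); u_{n+1} = u_n + (h/2)·(k1 + k2).
x=0.000000, u=0.250000:
  k1 = f(0.000000, 0.250000) = 0.785000
  k2 = f(0.380000, 0.548300) = 0.528462
  u ← 0.250000 + (0.38/2)·(0.785000 + 0.528462) = 0.499558
u(0.38) ≈ 0.4996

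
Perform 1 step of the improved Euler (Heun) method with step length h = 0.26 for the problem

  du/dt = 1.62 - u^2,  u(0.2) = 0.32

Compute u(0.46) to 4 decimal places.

Heun: k1 = f(t_n, u_n); k2 = f(t_n + h, u_n + h·k1); u_{n+1} = u_n + (h/2)·(k1 + k2).
t=0.200000, u=0.320000:
  k1 = f(0.200000, 0.320000) = 1.517600
  k2 = f(0.460000, 0.714576) = 1.109381
  u ← 0.320000 + (0.26/2)·(1.517600 + 1.109381) = 0.661508
u(0.46) ≈ 0.6615

0.6615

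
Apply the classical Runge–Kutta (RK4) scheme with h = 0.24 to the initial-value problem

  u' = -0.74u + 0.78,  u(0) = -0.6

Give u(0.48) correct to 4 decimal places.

-0.1055

RK4: k1 = f(x_n, u_n); k2 = f(x_n + h/2, u_n + (h/2)·k1); k3 = f(x_n + h/2, u_n + (h/2)·k2); k4 = f(x_n + h, u_n + h·k3); u_{n+1} = u_n + (h/6)·(k1 + 2k2 + 2k3 + k4).
x=0.000000, u=-0.600000:
  k1 = f(0.000000, -0.600000) = 1.224000
  k2 = f(0.120000, -0.453120) = 1.115309
  k3 = f(0.120000, -0.466163) = 1.124961
  k4 = f(0.240000, -0.330009) = 1.024207
  u ← -0.600000 + (0.24/6)·(k1 + 2k2 + 2k3 + k4) = -0.330850
x=0.240000, u=-0.330850:
  k1 = f(0.240000, -0.330850) = 1.024829
  k2 = f(0.360000, -0.207871) = 0.933824
  k3 = f(0.360000, -0.218791) = 0.941906
  k4 = f(0.480000, -0.104793) = 0.857547
  u ← -0.330850 + (0.24/6)·(k1 + 2k2 + 2k3 + k4) = -0.105497
u(0.48) ≈ -0.1055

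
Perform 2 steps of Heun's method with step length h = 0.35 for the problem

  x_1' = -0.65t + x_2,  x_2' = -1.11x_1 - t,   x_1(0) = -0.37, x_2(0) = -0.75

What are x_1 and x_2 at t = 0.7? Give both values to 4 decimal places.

Heun on (x_1,x_2): k1 = f(t_n, state_n); k2 = f(t_n + h, state_n + h·k1); state_{n+1} = state_n + (h/2)·(k1 + k2).
0.000000: (-0.370000, -0.750000)
  k1 = (-0.750000, 0.410700)
  predictor → (-0.632500, -0.606255)
  k2 = (-0.833755, 0.352075)
  → (-0.647157, -0.616514)
0.350000: (-0.647157, -0.616514)
  k1 = (-0.844014, 0.368344)
  predictor → (-0.942562, -0.487594)
  k2 = (-0.942594, 0.346244)
  → (-0.959814, -0.491461)
(x_1(0.7), x_2(0.7)) ≈ (-0.9598, -0.4915)

-0.9598, -0.4915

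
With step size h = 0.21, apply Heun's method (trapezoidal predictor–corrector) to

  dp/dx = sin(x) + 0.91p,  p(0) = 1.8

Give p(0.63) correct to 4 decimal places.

Heun: k1 = f(x_n, p_n); k2 = f(x_n + h, p_n + h·k1); p_{n+1} = p_n + (h/2)·(k1 + k2).
x=0.000000, p=1.800000:
  k1 = f(0.000000, 1.800000) = 1.638000
  k2 = f(0.210000, 2.143980) = 2.159482
  p ← 1.800000 + (0.21/2)·(1.638000 + 2.159482) = 2.198736
x=0.210000, p=2.198736:
  k1 = f(0.210000, 2.198736) = 2.209309
  k2 = f(0.420000, 2.662691) = 2.830809
  p ← 2.198736 + (0.21/2)·(2.209309 + 2.830809) = 2.727948
x=0.420000, p=2.727948:
  k1 = f(0.420000, 2.727948) = 2.890193
  k2 = f(0.630000, 3.334889) = 3.623893
  p ← 2.727948 + (0.21/2)·(2.890193 + 3.623893) = 3.411927
p(0.63) ≈ 3.4119

3.4119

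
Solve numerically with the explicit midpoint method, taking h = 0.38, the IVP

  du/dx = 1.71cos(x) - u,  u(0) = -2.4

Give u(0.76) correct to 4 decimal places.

Midpoint: k1 = f(x_n, u_n); k2 = f(x_n + h/2, u_n + (h/2)·k1); u_{n+1} = u_n + h·k2.
x=0.000000, u=-2.400000:
  k1 = f(0.000000, -2.400000) = 4.110000
  k2 = f(0.190000, -1.619100) = 3.298327
  u ← -2.400000 + 0.38·3.298327 = -1.146636
x=0.380000, u=-1.146636:
  k1 = f(0.380000, -1.146636) = 2.734652
  k2 = f(0.570000, -0.627052) = 2.066702
  u ← -1.146636 + 0.38·2.066702 = -0.361289
u(0.76) ≈ -0.3613

-0.3613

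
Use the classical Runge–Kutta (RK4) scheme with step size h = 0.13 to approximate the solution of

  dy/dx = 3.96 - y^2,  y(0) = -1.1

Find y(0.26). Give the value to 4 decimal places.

RK4: k1 = f(x_n, y_n); k2 = f(x_n + h/2, y_n + (h/2)·k1); k3 = f(x_n + h/2, y_n + (h/2)·k2); k4 = f(x_n + h, y_n + h·k3); y_{n+1} = y_n + (h/6)·(k1 + 2k2 + 2k3 + k4).
x=0.000000, y=-1.100000:
  k1 = f(0.000000, -1.100000) = 2.750000
  k2 = f(0.065000, -0.921250) = 3.111298
  k3 = f(0.065000, -0.897766) = 3.154017
  k4 = f(0.130000, -0.689978) = 3.483931
  y ← -1.100000 + (0.13/6)·(k1 + 2k2 + 2k3 + k4) = -0.693435
x=0.130000, y=-0.693435:
  k1 = f(0.130000, -0.693435) = 3.479149
  k2 = f(0.195000, -0.467290) = 3.741640
  k3 = f(0.195000, -0.450228) = 3.757295
  k4 = f(0.260000, -0.204986) = 3.917981
  y ← -0.693435 + (0.13/6)·(k1 + 2k2 + 2k3 + k4) = -0.208210
y(0.26) ≈ -0.2082

-0.2082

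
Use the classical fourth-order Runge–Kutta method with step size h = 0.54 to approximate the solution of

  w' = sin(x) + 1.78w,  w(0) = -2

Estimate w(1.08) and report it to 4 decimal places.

-12.4520

RK4: k1 = f(x_n, w_n); k2 = f(x_n + h/2, w_n + (h/2)·k1); k3 = f(x_n + h/2, w_n + (h/2)·k2); k4 = f(x_n + h, w_n + h·k3); w_{n+1} = w_n + (h/6)·(k1 + 2k2 + 2k3 + k4).
x=0.000000, w=-2.000000:
  k1 = f(0.000000, -2.000000) = -3.560000
  k2 = f(0.270000, -2.961200) = -5.004205
  k3 = f(0.270000, -3.351135) = -5.698289
  k4 = f(0.540000, -5.077076) = -8.523060
  w ← -2.000000 + (0.54/6)·(k1 + 2k2 + 2k3 + k4) = -5.013924
x=0.540000, w=-5.013924:
  k1 = f(0.540000, -5.013924) = -8.410649
  k2 = f(0.810000, -7.284800) = -12.242656
  k3 = f(0.810000, -8.319441) = -14.084318
  k4 = f(1.080000, -12.619456) = -21.580674
  w ← -5.013924 + (0.54/6)·(k1 + 2k2 + 2k3 + k4) = -12.451999
w(1.08) ≈ -12.4520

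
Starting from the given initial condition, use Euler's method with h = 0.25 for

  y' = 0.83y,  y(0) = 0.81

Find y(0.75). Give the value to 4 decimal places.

1.4261

Euler: y_{n+1} = y_n + h·f(t_n, y_n).
t=0.000000, y=0.810000: f=0.672300 → y ← 0.810000 + 0.25·0.672300 = 0.978075
t=0.250000, y=0.978075: f=0.811802 → y ← 0.978075 + 0.25·0.811802 = 1.181026
t=0.500000, y=1.181026: f=0.980251 → y ← 1.181026 + 0.25·0.980251 = 1.426088
y(0.75) ≈ 1.4261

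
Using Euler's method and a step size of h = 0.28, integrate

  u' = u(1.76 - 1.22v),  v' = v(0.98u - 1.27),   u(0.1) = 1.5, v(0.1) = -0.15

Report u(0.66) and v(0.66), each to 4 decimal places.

3.5827, -0.2027

Euler on (u,v): u_{n+1} = u_n + h·u', v_{n+1} = v_n + h·v'.
0.100000: (1.500000, -0.150000); f=(2.914500, -0.030000) → (2.316060, -0.158400)
0.380000: (2.316060, -0.158400); f=(4.523840, -0.158359) → (3.582735, -0.202740)
(u(0.66), v(0.66)) ≈ (3.5827, -0.2027)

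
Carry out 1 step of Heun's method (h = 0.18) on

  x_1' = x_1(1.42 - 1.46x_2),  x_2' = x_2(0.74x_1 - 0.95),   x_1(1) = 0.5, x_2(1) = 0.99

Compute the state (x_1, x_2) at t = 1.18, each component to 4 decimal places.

Heun on (x_1,x_2): k1 = f(t_n, state_n); k2 = f(t_n + h, state_n + h·k1); state_{n+1} = state_n + (h/2)·(k1 + k2).
1.000000: (0.500000, 0.990000)
  k1 = (-0.012700, -0.574200)
  predictor → (0.497714, 0.886644)
  k2 = (0.062463, -0.515753)
  → (0.504479, 0.891904)
(x_1(1.18), x_2(1.18)) ≈ (0.5045, 0.8919)

0.5045, 0.8919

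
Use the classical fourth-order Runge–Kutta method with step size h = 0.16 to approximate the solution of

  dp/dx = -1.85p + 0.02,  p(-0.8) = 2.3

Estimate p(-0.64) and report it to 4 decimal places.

RK4: k1 = f(x_n, p_n); k2 = f(x_n + h/2, p_n + (h/2)·k1); k3 = f(x_n + h/2, p_n + (h/2)·k2); k4 = f(x_n + h, p_n + h·k3); p_{n+1} = p_n + (h/6)·(k1 + 2k2 + 2k3 + k4).
x=-0.800000, p=2.300000:
  k1 = f(-0.800000, 2.300000) = -4.235000
  k2 = f(-0.720000, 1.961200) = -3.608220
  k3 = f(-0.720000, 2.011342) = -3.700983
  k4 = f(-0.640000, 1.707843) = -3.139509
  p ← 2.300000 + (0.16/6)·(k1 + 2k2 + 2k3 + k4) = 1.713522
p(-0.64) ≈ 1.7135

1.7135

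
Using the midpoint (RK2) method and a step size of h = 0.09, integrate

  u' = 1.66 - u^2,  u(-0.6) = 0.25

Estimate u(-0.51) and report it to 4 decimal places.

Midpoint: k1 = f(x_n, u_n); k2 = f(x_n + h/2, u_n + (h/2)·k1); u_{n+1} = u_n + h·k2.
x=-0.600000, u=0.250000:
  k1 = f(-0.600000, 0.250000) = 1.597500
  k2 = f(-0.555000, 0.321887) = 1.556388
  u ← 0.250000 + 0.09·1.556388 = 0.390075
u(-0.51) ≈ 0.3901

0.3901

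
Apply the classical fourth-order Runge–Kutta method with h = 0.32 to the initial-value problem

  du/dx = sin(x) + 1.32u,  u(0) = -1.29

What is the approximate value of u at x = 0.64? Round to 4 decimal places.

-2.7334

RK4: k1 = f(x_n, u_n); k2 = f(x_n + h/2, u_n + (h/2)·k1); k3 = f(x_n + h/2, u_n + (h/2)·k2); k4 = f(x_n + h, u_n + h·k3); u_{n+1} = u_n + (h/6)·(k1 + 2k2 + 2k3 + k4).
x=0.000000, u=-1.290000:
  k1 = f(0.000000, -1.290000) = -1.702800
  k2 = f(0.160000, -1.562448) = -1.903113
  k3 = f(0.160000, -1.594498) = -1.945419
  k4 = f(0.320000, -1.912534) = -2.209979
  u ← -1.290000 + (0.32/6)·(k1 + 2k2 + 2k3 + k4) = -1.909192
x=0.320000, u=-1.909192:
  k1 = f(0.320000, -1.909192) = -2.205566
  k2 = f(0.480000, -2.262082) = -2.524169
  k3 = f(0.480000, -2.313059) = -2.591458
  k4 = f(0.640000, -2.738458) = -3.017570
  u ← -1.909192 + (0.32/6)·(k1 + 2k2 + 2k3 + k4) = -2.733426
u(0.64) ≈ -2.7334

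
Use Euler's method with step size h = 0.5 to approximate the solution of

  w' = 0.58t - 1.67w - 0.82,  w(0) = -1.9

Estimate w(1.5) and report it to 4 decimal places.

-0.1834

Euler: w_{n+1} = w_n + h·f(t_n, w_n).
t=0.000000, w=-1.900000: f=2.353000 → w ← -1.900000 + 0.5·2.353000 = -0.723500
t=0.500000, w=-0.723500: f=0.678245 → w ← -0.723500 + 0.5·0.678245 = -0.384377
t=1.000000, w=-0.384377: f=0.401910 → w ← -0.384377 + 0.5·0.401910 = -0.183422
w(1.5) ≈ -0.1834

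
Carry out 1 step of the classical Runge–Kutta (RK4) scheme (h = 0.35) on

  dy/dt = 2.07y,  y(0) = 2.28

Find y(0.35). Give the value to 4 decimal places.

4.7009

RK4: k1 = f(t_n, y_n); k2 = f(t_n + h/2, y_n + (h/2)·k1); k3 = f(t_n + h/2, y_n + (h/2)·k2); k4 = f(t_n + h, y_n + h·k3); y_{n+1} = y_n + (h/6)·(k1 + 2k2 + 2k3 + k4).
t=0.000000, y=2.280000:
  k1 = f(0.000000, 2.280000) = 4.719600
  k2 = f(0.175000, 3.105930) = 6.429275
  k3 = f(0.175000, 3.405123) = 7.048605
  k4 = f(0.350000, 4.747012) = 9.826314
  y ← 2.280000 + (0.35/6)·(k1 + 2k2 + 2k3 + k4) = 4.700931
y(0.35) ≈ 4.7009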